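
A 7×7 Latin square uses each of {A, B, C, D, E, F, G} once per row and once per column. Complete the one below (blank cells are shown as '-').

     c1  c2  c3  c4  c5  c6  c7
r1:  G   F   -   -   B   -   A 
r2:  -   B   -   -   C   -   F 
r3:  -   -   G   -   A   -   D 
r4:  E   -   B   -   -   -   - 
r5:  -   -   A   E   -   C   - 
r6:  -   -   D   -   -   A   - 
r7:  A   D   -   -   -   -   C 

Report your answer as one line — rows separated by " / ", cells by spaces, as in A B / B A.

(r2,c1) = D
(r2,c3) = E
(r2,c6) = G
(r4,c7) = G
(r5,c2) = G
(r5,c7) = B
(r6,c7) = E
(r7,c3) = F
(r1,c3) = C
(r1,c4) = D
(r1,c6) = E
(r2,c4) = A
(r5,c1) = F
(r5,c5) = D
(r6,c2) = C
(r7,c6) = B
(r3,c2) = E
(r3,c6) = F
(r4,c2) = A
(r4,c5) = F
(r4,c6) = D
(r6,c1) = B
(r6,c5) = G
(r7,c4) = G
(r7,c5) = E
(r3,c1) = C
(r3,c4) = B
(r4,c4) = C
(r6,c4) = F

G F C D B E A / D B E A C G F / C E G B A F D / E A B C F D G / F G A E D C B / B C D F G A E / A D F G E B C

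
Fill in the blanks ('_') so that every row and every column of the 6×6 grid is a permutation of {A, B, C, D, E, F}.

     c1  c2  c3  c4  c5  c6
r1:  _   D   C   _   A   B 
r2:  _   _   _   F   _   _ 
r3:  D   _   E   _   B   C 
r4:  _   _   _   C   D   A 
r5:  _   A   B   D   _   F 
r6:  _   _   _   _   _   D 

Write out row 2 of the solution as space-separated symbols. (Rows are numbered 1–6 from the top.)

A B D F C E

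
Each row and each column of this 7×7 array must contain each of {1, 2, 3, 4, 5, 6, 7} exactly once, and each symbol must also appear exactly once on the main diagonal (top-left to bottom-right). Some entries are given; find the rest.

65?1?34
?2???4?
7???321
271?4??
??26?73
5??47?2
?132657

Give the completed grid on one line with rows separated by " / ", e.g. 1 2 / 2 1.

(r1,c3) = 7
(r1,c5) = 2
(r3,c4) = 5
(r4,c4) = 3
(r4,c6) = 6
(r4,c7) = 5
(r5,c2) = 4
(r6,c3) = 6
(r6,c6) = 1
(r7,c1) = 4
(r2,c3) = 5
(r2,c4) = 7
(r2,c5) = 1
(r2,c7) = 6
(r3,c2) = 6
(r3,c3) = 4
(r5,c1) = 1
(r5,c5) = 5
(r6,c2) = 3
(r2,c1) = 3

6 5 7 1 2 3 4 / 3 2 5 7 1 4 6 / 7 6 4 5 3 2 1 / 2 7 1 3 4 6 5 / 1 4 2 6 5 7 3 / 5 3 6 4 7 1 2 / 4 1 3 2 6 5 7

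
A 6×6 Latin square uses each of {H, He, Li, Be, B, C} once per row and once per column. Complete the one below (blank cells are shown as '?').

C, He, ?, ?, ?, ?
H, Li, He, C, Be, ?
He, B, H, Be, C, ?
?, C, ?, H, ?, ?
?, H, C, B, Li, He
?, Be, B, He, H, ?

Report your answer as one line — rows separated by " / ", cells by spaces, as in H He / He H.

C He Be Li B H / H Li He C Be B / He B H Be C Li / B C Li H He Be / Be H C B Li He / Li Be B He H C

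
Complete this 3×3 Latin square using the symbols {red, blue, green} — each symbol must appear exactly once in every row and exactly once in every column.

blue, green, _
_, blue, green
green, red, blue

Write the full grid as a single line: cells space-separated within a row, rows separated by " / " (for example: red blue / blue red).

blue green red / red blue green / green red blue

At row 1, column 3: row 1 has {blue,green}; column 3 has {blue,green}; that leaves red.
At row 2, column 1: row 2 has {blue,green}; column 1 has {blue,green}; that leaves red.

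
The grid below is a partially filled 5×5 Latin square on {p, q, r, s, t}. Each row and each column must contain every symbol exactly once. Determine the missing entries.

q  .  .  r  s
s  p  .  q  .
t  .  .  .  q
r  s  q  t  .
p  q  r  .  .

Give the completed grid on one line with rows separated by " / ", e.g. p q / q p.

q t p r s / s p t q r / t r s p q / r s q t p / p q r s t

Cell (r1,c2): row 1 has {q,r,s}; column 2 has {p,q,s} → t.
Cell (r1,c3): row 1 has {q,r,s,t}; column 3 has {q,r} → p.
Cell (r2,c3): row 2 has {p,q,s}; column 3 has {p,q,r} → t.
Cell (r2,c5): row 2 has {p,q,s,t}; column 5 has {q,s} → r.
Cell (r3,c2): row 3 has {q,t}; column 2 has {p,q,s,t} → r.
Cell (r3,c3): row 3 has {q,r,t}; column 3 has {p,q,r,t} → s.
Cell (r3,c4): row 3 has {q,r,s,t}; column 4 has {q,r,t} → p.
Cell (r4,c5): row 4 has {q,r,s,t}; column 5 has {q,r,s} → p.
Cell (r5,c4): row 5 has {p,q,r}; column 4 has {p,q,r,t} → s.
Cell (r5,c5): row 5 has {p,q,r,s}; column 5 has {p,q,r,s} → t.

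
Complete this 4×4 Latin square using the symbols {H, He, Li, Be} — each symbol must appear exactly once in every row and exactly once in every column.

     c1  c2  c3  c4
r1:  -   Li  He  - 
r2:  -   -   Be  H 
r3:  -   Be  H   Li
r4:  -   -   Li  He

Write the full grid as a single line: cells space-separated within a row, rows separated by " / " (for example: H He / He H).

H Li He Be / Li He Be H / He Be H Li / Be H Li He

(r1,c4) = Be
(r2,c2) = He
(r3,c1) = He
(r4,c2) = H
(r1,c1) = H
(r2,c1) = Li
(r4,c1) = Be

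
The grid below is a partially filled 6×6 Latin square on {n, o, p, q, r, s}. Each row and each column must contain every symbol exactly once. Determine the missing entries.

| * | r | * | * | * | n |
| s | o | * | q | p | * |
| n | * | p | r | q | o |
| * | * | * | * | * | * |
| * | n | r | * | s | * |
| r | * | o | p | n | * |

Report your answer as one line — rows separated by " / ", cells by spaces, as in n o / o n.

p r q s o n / s o n q p r / n s p r q o / o p s n r q / q n r o s p / r q o p n s

(r1,c5): row 1 has {n,r}; column 5 has {n,p,q,s}, so it must be o.
(r2,c3): row 2 has {o,p,q,s}; column 3 has {o,p,r}, so it must be n.
(r2,c6): row 2 has {n,o,p,q,s}; column 6 has {n,o}, so it must be r.
(r3,c2): row 3 has {n,o,p,q,r}; column 2 has {n,o,r}, so it must be s.
(r4,c5): row 4 is empty so far; column 5 has {n,o,p,q,s}, so it must be r.
(r5,c4): row 5 has {n,r,s}; column 4 has {p,q,r}, so it must be o.
(r6,c2): row 6 has {n,o,p,r}; column 2 has {n,o,r,s}, so it must be q.
(r6,c6): row 6 has {n,o,p,q,r}; column 6 has {n,o,r}, so it must be s.
(r1,c4): row 1 has {n,o,r}; column 4 has {o,p,q,r}, so it must be s.
(r4,c2): row 4 has {r}; column 2 has {n,o,q,r,s}, so it must be p.
(r4,c4): row 4 has {p,r}; column 4 has {o,p,q,r,s}, so it must be n.
(r4,c6): row 4 has {n,p,r}; column 6 has {n,o,r,s}, so it must be q.
(r5,c6): row 5 has {n,o,r,s}; column 6 has {n,o,q,r,s}, so it must be p.
(r1,c3): row 1 has {n,o,r,s}; column 3 has {n,o,p,r}, so it must be q.
(r4,c1): row 4 has {n,p,q,r}; column 1 has {n,r,s}, so it must be o.
(r4,c3): row 4 has {n,o,p,q,r}; column 3 has {n,o,p,q,r}, so it must be s.
(r5,c1): row 5 has {n,o,p,r,s}; column 1 has {n,o,r,s}, so it must be q.
(r1,c1): row 1 has {n,o,q,r,s}; column 1 has {n,o,q,r,s}, so it must be p.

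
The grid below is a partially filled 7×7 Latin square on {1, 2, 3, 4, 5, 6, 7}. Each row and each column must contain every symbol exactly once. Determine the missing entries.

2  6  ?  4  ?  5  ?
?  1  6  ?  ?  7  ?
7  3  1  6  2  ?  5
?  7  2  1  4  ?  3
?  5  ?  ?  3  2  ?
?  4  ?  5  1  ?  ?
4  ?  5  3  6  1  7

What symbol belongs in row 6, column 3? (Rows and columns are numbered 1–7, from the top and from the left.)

7

(r1,c5): row 1 has {2,4,5,6}; column 5 has {1,2,3,4,6}, so it must be 7.
(r1,c7): row 1 has {2,4,5,6,7}; column 7 has {3,5,7}, so it must be 1.
(r2,c4): row 2 has {1,6,7}; column 4 has {1,3,4,5,6}, so it must be 2.
(r2,c5): row 2 has {1,2,6,7}; column 5 has {1,2,3,4,6,7}, so it must be 5.
(r2,c7): row 2 has {1,2,5,6,7}; column 7 has {1,3,5,7}, so it must be 4.
(r3,c6): row 3 has {1,2,3,5,6,7}; column 6 has {1,2,5,7}, so it must be 4.
(r4,c6): row 4 has {1,2,3,4,7}; column 6 has {1,2,4,5,7}, so it must be 6.
(r5,c4): row 5 has {2,3,5}; column 4 has {1,2,3,4,5,6}, so it must be 7.
(r5,c7): row 5 has {2,3,5,7}; column 7 has {1,3,4,5,7}, so it must be 6.
(r6,c6): row 6 has {1,4,5}; column 6 has {1,2,4,5,6,7}, so it must be 3.
(r6,c7): row 6 has {1,3,4,5}; column 7 has {1,3,4,5,6,7}, so it must be 2.
(r7,c2): row 7 has {1,3,4,5,6,7}; column 2 has {1,3,4,5,6,7}, so it must be 2.
(r1,c3): row 1 has {1,2,4,5,6,7}; column 3 has {1,2,5,6}, so it must be 3.
(r2,c1): row 2 has {1,2,4,5,6,7}; column 1 has {2,4,7}, so it must be 3.
(r4,c1): row 4 has {1,2,3,4,6,7}; column 1 has {2,3,4,7}, so it must be 5.
(r5,c1): row 5 has {2,3,5,6,7}; column 1 has {2,3,4,5,7}, so it must be 1.
(r5,c3): row 5 has {1,2,3,5,6,7}; column 3 has {1,2,3,5,6}, so it must be 4.
(r6,c1): row 6 has {1,2,3,4,5}; column 1 has {1,2,3,4,5,7}, so it must be 6.
(r6,c3): row 6 has {1,2,3,4,5,6}; column 3 has {1,2,3,4,5,6}, so it must be 7.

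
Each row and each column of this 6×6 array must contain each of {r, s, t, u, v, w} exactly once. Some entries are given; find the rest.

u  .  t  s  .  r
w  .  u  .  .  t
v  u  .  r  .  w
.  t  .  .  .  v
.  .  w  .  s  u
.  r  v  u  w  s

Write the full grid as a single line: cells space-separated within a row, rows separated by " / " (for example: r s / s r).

u w t s v r / w s u v r t / v u s r t w / s t r w u v / r v w t s u / t r v u w s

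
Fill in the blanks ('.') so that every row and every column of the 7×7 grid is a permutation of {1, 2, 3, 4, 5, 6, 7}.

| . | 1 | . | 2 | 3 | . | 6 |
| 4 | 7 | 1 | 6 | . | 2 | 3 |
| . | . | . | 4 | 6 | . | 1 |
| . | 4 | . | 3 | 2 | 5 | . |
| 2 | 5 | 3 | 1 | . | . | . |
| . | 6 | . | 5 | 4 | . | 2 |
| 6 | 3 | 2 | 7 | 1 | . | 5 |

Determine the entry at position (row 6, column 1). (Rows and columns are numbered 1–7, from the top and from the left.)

3

At row 2, column 5: row 2 has {1,2,3,4,6,7}; column 5 has {1,2,3,4,6}; that leaves 5.
At row 3, column 2: row 3 has {1,4,6}; column 2 has {1,3,4,5,6,7}; that leaves 2.
At row 4, column 7: row 4 has {2,3,4,5}; column 7 has {1,2,3,5,6}; that leaves 7.
At row 5, column 5: row 5 has {1,2,3,5}; column 5 has {1,2,3,4,5,6}; that leaves 7.
At row 5, column 7: row 5 has {1,2,3,5,7}; column 7 has {1,2,3,5,6,7}; that leaves 4.
At row 6, column 3: row 6 has {2,4,5,6}; column 3 has {1,2,3}; that leaves 7.
At row 7, column 6: row 7 has {1,2,3,5,6,7}; column 6 has {2,5}; that leaves 4.
At row 1, column 6: row 1 has {1,2,3,6}; column 6 has {2,4,5}; that leaves 7.
At row 3, column 3: row 3 has {1,2,4,6}; column 3 has {1,2,3,7}; that leaves 5.
At row 3, column 6: row 3 has {1,2,4,5,6}; column 6 has {2,4,5,7}; that leaves 3.
At row 4, column 1: row 4 has {2,3,4,5,7}; column 1 has {2,4,6}; that leaves 1.
At row 4, column 3: row 4 has {1,2,3,4,5,7}; column 3 has {1,2,3,5,7}; that leaves 6.
At row 5, column 6: row 5 has {1,2,3,4,5,7}; column 6 has {2,3,4,5,7}; that leaves 6.
At row 6, column 1: row 6 has {2,4,5,6,7}; column 1 has {1,2,4,6}; that leaves 3.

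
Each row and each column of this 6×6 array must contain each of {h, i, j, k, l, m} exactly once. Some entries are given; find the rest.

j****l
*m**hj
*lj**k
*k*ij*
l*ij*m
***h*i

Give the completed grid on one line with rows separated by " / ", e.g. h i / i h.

(r3,c4) = m
(r3,c5) = i
(r4,c6) = h
(r5,c2) = h
(r5,c5) = k
(r6,c2) = j
(r1,c2) = i
(r1,c4) = k
(r1,c5) = m
(r2,c4) = l
(r3,c1) = h
(r4,c1) = m
(r4,c3) = l
(r6,c1) = k
(r6,c3) = m
(r6,c5) = l
(r1,c3) = h
(r2,c1) = i
(r2,c3) = k

j i h k m l / i m k l h j / h l j m i k / m k l i j h / l h i j k m / k j m h l i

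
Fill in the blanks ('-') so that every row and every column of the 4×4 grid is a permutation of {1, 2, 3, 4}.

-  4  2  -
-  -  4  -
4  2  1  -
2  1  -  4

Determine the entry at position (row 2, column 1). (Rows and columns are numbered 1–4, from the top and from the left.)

1

row 2 has {4}; column 2 has {1,2,4} — only 3 is left for (r2,c2).
row 3 has {1,2,4}; column 4 has {4} — only 3 is left for (r3,c4).
row 4 has {1,2,4}; column 3 has {1,2,4} — only 3 is left for (r4,c3).
row 1 has {2,4}; column 4 has {3,4} — only 1 is left for (r1,c4).
row 2 has {3,4}; column 1 has {2,4} — only 1 is left for (r2,c1).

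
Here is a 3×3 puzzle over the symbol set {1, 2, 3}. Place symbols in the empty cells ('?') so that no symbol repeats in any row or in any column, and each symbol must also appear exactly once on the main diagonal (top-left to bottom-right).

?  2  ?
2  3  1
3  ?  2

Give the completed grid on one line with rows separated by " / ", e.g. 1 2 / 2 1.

(r1,c1): row 1 has {2}; column 1 has {2,3}; the diagonal has {2,3}, so it must be 1.
(r1,c3): row 1 has {1,2}; column 3 has {1,2}, so it must be 3.
(r3,c2): row 3 has {2,3}; column 2 has {2,3}, so it must be 1.

1 2 3 / 2 3 1 / 3 1 2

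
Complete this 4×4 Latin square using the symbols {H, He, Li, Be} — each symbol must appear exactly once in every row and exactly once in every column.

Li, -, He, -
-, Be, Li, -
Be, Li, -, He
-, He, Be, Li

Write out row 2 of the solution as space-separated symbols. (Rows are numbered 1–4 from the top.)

At row 1, column 2: row 1 has {He,Li}; column 2 has {He,Li,Be}; that leaves H.
At row 1, column 4: row 1 has {H,He,Li}; column 4 has {He,Li}; that leaves Be.
At row 2, column 4: row 2 has {Li,Be}; column 4 has {He,Li,Be}; that leaves H.
At row 3, column 3: row 3 has {He,Li,Be}; column 3 has {He,Li,Be}; that leaves H.
At row 4, column 1: row 4 has {He,Li,Be}; column 1 has {Li,Be}; that leaves H.
At row 2, column 1: row 2 has {H,Li,Be}; column 1 has {H,Li,Be}; that leaves He.

He Be Li H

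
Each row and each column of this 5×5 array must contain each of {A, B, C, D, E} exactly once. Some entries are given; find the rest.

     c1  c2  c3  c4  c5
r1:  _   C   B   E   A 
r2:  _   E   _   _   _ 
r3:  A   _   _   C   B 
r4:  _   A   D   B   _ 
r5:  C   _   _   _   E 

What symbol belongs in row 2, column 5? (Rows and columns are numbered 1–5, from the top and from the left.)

D

(r1,c1) = D
(r2,c1) = B
(r3,c2) = D
(r3,c3) = E
(r4,c1) = E
(r4,c5) = C
(r5,c2) = B
(r5,c3) = A
(r5,c4) = D
(r2,c3) = C
(r2,c4) = A
(r2,c5) = D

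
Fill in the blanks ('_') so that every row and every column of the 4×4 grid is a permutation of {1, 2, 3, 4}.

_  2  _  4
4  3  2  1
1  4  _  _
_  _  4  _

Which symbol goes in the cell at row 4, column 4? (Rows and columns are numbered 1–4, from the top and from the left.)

(r1,c1): row 1 has {2,4}; column 1 has {1,4}, so it must be 3.
(r1,c3): row 1 has {2,3,4}; column 3 has {2,4}, so it must be 1.
(r3,c3): row 3 has {1,4}; column 3 has {1,2,4}, so it must be 3.
(r3,c4): row 3 has {1,3,4}; column 4 has {1,4}, so it must be 2.
(r4,c1): row 4 has {4}; column 1 has {1,3,4}, so it must be 2.
(r4,c2): row 4 has {2,4}; column 2 has {2,3,4}, so it must be 1.
(r4,c4): row 4 has {1,2,4}; column 4 has {1,2,4}, so it must be 3.

3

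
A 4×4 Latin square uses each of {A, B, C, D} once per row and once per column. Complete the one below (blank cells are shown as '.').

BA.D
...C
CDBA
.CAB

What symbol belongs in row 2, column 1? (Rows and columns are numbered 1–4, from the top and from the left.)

A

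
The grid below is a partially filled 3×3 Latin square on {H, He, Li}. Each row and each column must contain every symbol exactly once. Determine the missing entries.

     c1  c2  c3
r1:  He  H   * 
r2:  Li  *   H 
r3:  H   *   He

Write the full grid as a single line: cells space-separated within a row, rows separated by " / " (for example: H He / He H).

He H Li / Li He H / H Li He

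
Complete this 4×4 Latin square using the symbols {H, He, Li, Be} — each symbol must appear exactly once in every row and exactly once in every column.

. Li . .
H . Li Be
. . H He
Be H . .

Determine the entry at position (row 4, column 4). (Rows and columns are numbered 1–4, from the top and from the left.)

(r1,c1) = He
(r1,c3) = Be
(r1,c4) = H
(r2,c2) = He
(r3,c1) = Li
(r3,c2) = Be
(r4,c3) = He
(r4,c4) = Li

Li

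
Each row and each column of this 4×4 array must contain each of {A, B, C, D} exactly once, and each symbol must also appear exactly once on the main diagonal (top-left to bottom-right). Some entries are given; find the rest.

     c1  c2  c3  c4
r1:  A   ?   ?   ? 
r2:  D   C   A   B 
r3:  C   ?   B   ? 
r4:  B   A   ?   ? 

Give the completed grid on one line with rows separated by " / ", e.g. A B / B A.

A B D C / D C A B / C D B A / B A C D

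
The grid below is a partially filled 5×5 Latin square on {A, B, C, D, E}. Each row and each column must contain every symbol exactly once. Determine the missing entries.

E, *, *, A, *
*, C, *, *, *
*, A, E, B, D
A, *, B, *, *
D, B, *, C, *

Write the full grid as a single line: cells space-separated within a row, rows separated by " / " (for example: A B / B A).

E D C A B / B C D E A / C A E B D / A E B D C / D B A C E

(r1,c2) = D
(r1,c3) = C
(r1,c5) = B
(r2,c1) = B
(r3,c1) = C
(r4,c2) = E
(r4,c4) = D
(r4,c5) = C
(r5,c3) = A
(r5,c5) = E
(r2,c3) = D
(r2,c4) = E
(r2,c5) = A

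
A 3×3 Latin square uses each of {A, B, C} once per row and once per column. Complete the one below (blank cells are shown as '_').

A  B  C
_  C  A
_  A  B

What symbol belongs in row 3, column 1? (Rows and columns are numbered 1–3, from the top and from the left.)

C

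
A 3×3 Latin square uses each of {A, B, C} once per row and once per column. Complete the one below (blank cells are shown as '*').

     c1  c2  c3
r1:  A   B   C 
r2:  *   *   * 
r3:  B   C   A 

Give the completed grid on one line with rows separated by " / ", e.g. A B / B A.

A B C / C A B / B C A

Cell (r2,c1): row 2 is empty so far; column 1 has {A,B} → C.
Cell (r2,c2): row 2 has {C}; column 2 has {B,C} → A.
Cell (r2,c3): row 2 has {A,C}; column 3 has {A,C} → B.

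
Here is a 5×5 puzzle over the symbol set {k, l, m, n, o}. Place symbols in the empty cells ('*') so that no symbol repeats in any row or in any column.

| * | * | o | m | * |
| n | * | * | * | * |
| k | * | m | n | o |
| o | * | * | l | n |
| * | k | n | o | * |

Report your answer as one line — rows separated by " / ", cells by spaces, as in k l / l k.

l n o m k / n o l k m / k l m n o / o m k l n / m k n o l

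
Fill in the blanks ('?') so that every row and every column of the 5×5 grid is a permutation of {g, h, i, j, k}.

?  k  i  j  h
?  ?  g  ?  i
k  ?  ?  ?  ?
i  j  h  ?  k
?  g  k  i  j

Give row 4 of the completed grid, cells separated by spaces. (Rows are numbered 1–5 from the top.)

i j h g k

Cell (r1,c1): row 1 has {h,i,j,k}; column 1 has {i,k} → g.
Cell (r2,c2): row 2 has {g,i}; column 2 has {g,j,k} → h.
Cell (r2,c4): row 2 has {g,h,i}; column 4 has {i,j} → k.
Cell (r3,c2): row 3 has {k}; column 2 has {g,h,j,k} → i.
Cell (r3,c3): row 3 has {i,k}; column 3 has {g,h,i,k} → j.
Cell (r3,c5): row 3 has {i,j,k}; column 5 has {h,i,j,k} → g.
Cell (r4,c4): row 4 has {h,i,j,k}; column 4 has {i,j,k} → g.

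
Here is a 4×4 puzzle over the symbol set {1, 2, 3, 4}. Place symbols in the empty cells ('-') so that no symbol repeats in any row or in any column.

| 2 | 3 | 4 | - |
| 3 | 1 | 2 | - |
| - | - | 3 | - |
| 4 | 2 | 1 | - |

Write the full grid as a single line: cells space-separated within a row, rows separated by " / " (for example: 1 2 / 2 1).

2 3 4 1 / 3 1 2 4 / 1 4 3 2 / 4 2 1 3

At row 1, column 4: row 1 has {2,3,4}; column 4 is empty so far; that leaves 1.
At row 2, column 4: row 2 has {1,2,3}; column 4 has {1}; that leaves 4.
At row 3, column 1: row 3 has {3}; column 1 has {2,3,4}; that leaves 1.
At row 3, column 2: row 3 has {1,3}; column 2 has {1,2,3}; that leaves 4.
At row 3, column 4: row 3 has {1,3,4}; column 4 has {1,4}; that leaves 2.
At row 4, column 4: row 4 has {1,2,4}; column 4 has {1,2,4}; that leaves 3.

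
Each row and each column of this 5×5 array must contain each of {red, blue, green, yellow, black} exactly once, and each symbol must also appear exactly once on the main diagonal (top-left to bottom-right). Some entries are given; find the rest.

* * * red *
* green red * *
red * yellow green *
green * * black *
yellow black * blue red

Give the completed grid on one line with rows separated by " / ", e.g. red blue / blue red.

blue yellow black red green / black green red yellow blue / red blue yellow green black / green red blue black yellow / yellow black green blue red

row 1 has {red}; column 1 has {red,green,yellow}; the diagonal has {red,green,yellow,black} — only blue is left for (r1,c1).
row 1 has {red,blue}; column 2 has {green,black} — only yellow is left for (r1,c2).
row 2 has {red,green}; column 1 has {red,blue,green,yellow} — only black is left for (r2,c1).
row 2 has {red,green,black}; column 4 has {red,blue,green,black} — only yellow is left for (r2,c4).
row 2 has {red,green,yellow,black}; column 5 has {red} — only blue is left for (r2,c5).
row 3 has {red,green,yellow}; column 2 has {green,yellow,black} — only blue is left for (r3,c2).
row 3 has {red,blue,green,yellow}; column 5 has {red,blue} — only black is left for (r3,c5).
row 4 has {green,black}; column 2 has {blue,green,yellow,black} — only red is left for (r4,c2).
row 4 has {red,green,black}; column 3 has {red,yellow} — only blue is left for (r4,c3).
row 4 has {red,blue,green,black}; column 5 has {red,blue,black} — only yellow is left for (r4,c5).
row 5 has {red,blue,yellow,black}; column 3 has {red,blue,yellow} — only green is left for (r5,c3).
row 1 has {red,blue,yellow}; column 3 has {red,blue,green,yellow} — only black is left for (r1,c3).
row 1 has {red,blue,yellow,black}; column 5 has {red,blue,yellow,black} — only green is left for (r1,c5).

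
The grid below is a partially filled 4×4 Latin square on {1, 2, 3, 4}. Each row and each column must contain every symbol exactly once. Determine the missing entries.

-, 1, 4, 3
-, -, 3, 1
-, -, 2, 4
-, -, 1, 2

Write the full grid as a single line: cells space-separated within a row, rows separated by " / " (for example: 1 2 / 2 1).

2 1 4 3 / 4 2 3 1 / 1 3 2 4 / 3 4 1 2

(r1,c1) = 2
(r2,c1) = 4
(r2,c2) = 2
(r3,c2) = 3
(r4,c1) = 3
(r4,c2) = 4
(r3,c1) = 1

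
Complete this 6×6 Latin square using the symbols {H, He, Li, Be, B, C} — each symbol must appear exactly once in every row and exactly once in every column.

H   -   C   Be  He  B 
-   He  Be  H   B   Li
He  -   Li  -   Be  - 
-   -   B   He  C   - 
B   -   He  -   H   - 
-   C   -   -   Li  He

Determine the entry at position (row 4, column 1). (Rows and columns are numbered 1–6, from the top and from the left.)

Li

Cell (r1,c2): row 1 has {H,He,Be,B,C}; column 2 has {He,C} → Li.
Cell (r2,c1): row 2 has {H,He,Li,Be,B}; column 1 has {H,He,B} → C.
Cell (r5,c2): row 5 has {H,He,B}; column 2 has {He,Li,C} → Be.
Cell (r5,c6): row 5 has {H,He,Be,B}; column 6 has {He,Li,B} → C.
Cell (r6,c1): row 6 has {He,Li,C}; column 1 has {H,He,B,C} → Be.
Cell (r6,c3): row 6 has {He,Li,Be,C}; column 3 has {He,Li,Be,B,C} → H.
Cell (r6,c4): row 6 has {H,He,Li,Be,C}; column 4 has {H,He,Be} → B.
Cell (r3,c4): row 3 has {He,Li,Be}; column 4 has {H,He,Be,B} → C.
Cell (r3,c6): row 3 has {He,Li,Be,C}; column 6 has {He,Li,B,C} → H.
Cell (r4,c1): row 4 has {He,B,C}; column 1 has {H,He,Be,B,C} → Li.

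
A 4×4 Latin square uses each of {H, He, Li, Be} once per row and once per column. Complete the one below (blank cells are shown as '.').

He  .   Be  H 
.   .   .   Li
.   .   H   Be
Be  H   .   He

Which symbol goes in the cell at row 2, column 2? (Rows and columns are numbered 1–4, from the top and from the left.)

Be

(r1,c2) = Li
(r2,c1) = H
(r2,c3) = He
(r3,c1) = Li
(r3,c2) = He
(r4,c3) = Li
(r2,c2) = Be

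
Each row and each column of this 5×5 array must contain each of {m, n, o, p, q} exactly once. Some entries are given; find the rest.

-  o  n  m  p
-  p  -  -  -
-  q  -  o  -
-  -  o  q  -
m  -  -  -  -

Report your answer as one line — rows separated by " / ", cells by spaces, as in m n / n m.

q o n m p / o p m n q / n q p o m / p m o q n / m n q p o

(r1,c1): row 1 has {m,n,o,p}; column 1 has {m}, so it must be q.
(r2,c4): row 2 has {p}; column 4 has {m,o,q}, so it must be n.
(r5,c2): row 5 has {m}; column 2 has {o,p,q}, so it must be n.
(r5,c4): row 5 has {m,n}; column 4 has {m,n,o,q}, so it must be p.
(r2,c1): row 2 has {n,p}; column 1 has {m,q}, so it must be o.
(r4,c2): row 4 has {o,q}; column 2 has {n,o,p,q}, so it must be m.
(r4,c5): row 4 has {m,o,q}; column 5 has {p}, so it must be n.
(r5,c3): row 5 has {m,n,p}; column 3 has {n,o}, so it must be q.
(r5,c5): row 5 has {m,n,p,q}; column 5 has {n,p}, so it must be o.
(r2,c3): row 2 has {n,o,p}; column 3 has {n,o,q}, so it must be m.
(r2,c5): row 2 has {m,n,o,p}; column 5 has {n,o,p}, so it must be q.
(r3,c3): row 3 has {o,q}; column 3 has {m,n,o,q}, so it must be p.
(r3,c5): row 3 has {o,p,q}; column 5 has {n,o,p,q}, so it must be m.
(r4,c1): row 4 has {m,n,o,q}; column 1 has {m,o,q}, so it must be p.
(r3,c1): row 3 has {m,o,p,q}; column 1 has {m,o,p,q}, so it must be n.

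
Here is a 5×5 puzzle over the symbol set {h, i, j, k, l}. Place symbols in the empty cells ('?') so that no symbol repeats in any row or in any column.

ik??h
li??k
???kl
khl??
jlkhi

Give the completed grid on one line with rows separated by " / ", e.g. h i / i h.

i k j l h / l i h j k / h j i k l / k h l i j / j l k h i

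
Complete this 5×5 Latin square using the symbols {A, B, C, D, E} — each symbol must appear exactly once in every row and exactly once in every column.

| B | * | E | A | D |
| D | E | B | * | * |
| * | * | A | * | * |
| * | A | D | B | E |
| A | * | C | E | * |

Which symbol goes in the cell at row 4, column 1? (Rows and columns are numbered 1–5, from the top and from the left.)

C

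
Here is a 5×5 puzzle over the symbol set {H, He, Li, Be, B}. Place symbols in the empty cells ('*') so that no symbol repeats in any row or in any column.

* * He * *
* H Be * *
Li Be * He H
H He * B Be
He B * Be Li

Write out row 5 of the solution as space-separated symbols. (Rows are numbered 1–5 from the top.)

(r1,c2): row 1 has {He}; column 2 has {H,He,Be,B}, so it must be Li.
(r1,c4): row 1 has {He,Li}; column 4 has {He,Be,B}, so it must be H.
(r1,c5): row 1 has {H,He,Li}; column 5 has {H,Li,Be}, so it must be B.
(r2,c1): row 2 has {H,Be}; column 1 has {H,He,Li}, so it must be B.
(r2,c4): row 2 has {H,Be,B}; column 4 has {H,He,Be,B}, so it must be Li.
(r2,c5): row 2 has {H,Li,Be,B}; column 5 has {H,Li,Be,B}, so it must be He.
(r3,c3): row 3 has {H,He,Li,Be}; column 3 has {He,Be}, so it must be B.
(r4,c3): row 4 has {H,He,Be,B}; column 3 has {He,Be,B}, so it must be Li.
(r5,c3): row 5 has {He,Li,Be,B}; column 3 has {He,Li,Be,B}, so it must be H.

He B H Be Li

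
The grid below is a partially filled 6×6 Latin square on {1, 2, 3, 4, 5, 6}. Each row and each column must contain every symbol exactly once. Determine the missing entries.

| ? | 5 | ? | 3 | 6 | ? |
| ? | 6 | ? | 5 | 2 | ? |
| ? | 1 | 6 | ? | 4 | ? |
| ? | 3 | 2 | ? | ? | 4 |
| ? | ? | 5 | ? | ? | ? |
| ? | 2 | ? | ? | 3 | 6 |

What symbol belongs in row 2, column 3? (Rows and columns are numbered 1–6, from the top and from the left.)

3

At row 3, column 4: row 3 has {1,4,6}; column 4 has {3,5}; that leaves 2.
At row 5, column 2: row 5 has {5}; column 2 has {1,2,3,5,6}; that leaves 4.
At row 5, column 5: row 5 has {4,5}; column 5 has {2,3,4,6}; that leaves 1.
At row 4, column 5: row 4 has {2,3,4}; column 5 has {1,2,3,4,6}; that leaves 5.
At row 5, column 4: row 5 has {1,4,5}; column 4 has {2,3,5}; that leaves 6.
At row 4, column 4: row 4 has {2,3,4,5}; column 4 has {2,3,5,6}; that leaves 1.
At row 6, column 4: row 6 has {2,3,6}; column 4 has {1,2,3,5,6}; that leaves 4.
At row 4, column 1: row 4 has {1,2,3,4,5}; column 1 is empty so far; that leaves 6.
At row 6, column 3: row 6 has {2,3,4,6}; column 3 has {2,5,6}; that leaves 1.
At row 1, column 3: row 1 has {3,5,6}; column 3 has {1,2,5,6}; that leaves 4.
At row 2, column 3: row 2 has {2,5,6}; column 3 has {1,2,4,5,6}; that leaves 3.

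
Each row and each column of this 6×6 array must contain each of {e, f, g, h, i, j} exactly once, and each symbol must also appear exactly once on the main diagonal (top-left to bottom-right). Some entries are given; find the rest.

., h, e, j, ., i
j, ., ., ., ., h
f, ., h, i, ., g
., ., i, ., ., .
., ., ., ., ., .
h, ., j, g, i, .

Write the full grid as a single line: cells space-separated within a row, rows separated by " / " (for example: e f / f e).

Cell (r1,c1): row 1 has {e,h,i,j}; column 1 has {f,h,j}; the diagonal has {h} → g.
Cell (r1,c5): row 1 has {e,g,h,i,j}; column 5 has {i} → f.
Cell (r4,c1): row 4 has {i}; column 1 has {f,g,h,j} → e.
Cell (r4,c4): row 4 has {e,i}; column 4 has {g,i,j}; the diagonal has {g,h} → f.
Cell (r4,c6): row 4 has {e,f,i}; column 6 has {g,h,i} → j.
Cell (r5,c1): row 5 is empty so far; column 1 has {e,f,g,h,j} → i.
Cell (r6,c6): row 6 has {g,h,i,j}; column 6 has {g,h,i,j}; the diagonal has {f,g,h} → e.
Cell (r2,c2): row 2 has {h,j}; column 2 has {h}; the diagonal has {e,f,g,h} → i.
Cell (r2,c4): row 2 has {h,i,j}; column 4 has {f,g,i,j} → e.
Cell (r2,c5): row 2 has {e,h,i,j}; column 5 has {f,i} → g.
Cell (r4,c2): row 4 has {e,f,i,j}; column 2 has {h,i} → g.
Cell (r4,c5): row 4 has {e,f,g,i,j}; column 5 has {f,g,i} → h.
Cell (r5,c4): row 5 has {i}; column 4 has {e,f,g,i,j} → h.
Cell (r5,c5): row 5 has {h,i}; column 5 has {f,g,h,i}; the diagonal has {e,f,g,h,i} → j.
Cell (r5,c6): row 5 has {h,i,j}; column 6 has {e,g,h,i,j} → f.
Cell (r6,c2): row 6 has {e,g,h,i,j}; column 2 has {g,h,i} → f.
Cell (r2,c3): row 2 has {e,g,h,i,j}; column 3 has {e,h,i,j} → f.
Cell (r3,c5): row 3 has {f,g,h,i}; column 5 has {f,g,h,i,j} → e.
Cell (r5,c2): row 5 has {f,h,i,j}; column 2 has {f,g,h,i} → e.
Cell (r5,c3): row 5 has {e,f,h,i,j}; column 3 has {e,f,h,i,j} → g.
Cell (r3,c2): row 3 has {e,f,g,h,i}; column 2 has {e,f,g,h,i} → j.

g h e j f i / j i f e g h / f j h i e g / e g i f h j / i e g h j f / h f j g i e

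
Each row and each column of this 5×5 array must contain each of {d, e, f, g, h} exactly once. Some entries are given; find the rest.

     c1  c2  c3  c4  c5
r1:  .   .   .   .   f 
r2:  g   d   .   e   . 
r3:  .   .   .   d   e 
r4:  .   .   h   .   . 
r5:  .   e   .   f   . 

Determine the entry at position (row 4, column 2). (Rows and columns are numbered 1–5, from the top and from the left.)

f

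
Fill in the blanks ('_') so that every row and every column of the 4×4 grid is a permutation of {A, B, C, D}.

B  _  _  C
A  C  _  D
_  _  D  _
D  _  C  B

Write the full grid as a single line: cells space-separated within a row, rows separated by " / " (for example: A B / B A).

B D A C / A C B D / C B D A / D A C B

At row 1, column 3: row 1 has {B,C}; column 3 has {C,D}; that leaves A.
At row 2, column 3: row 2 has {A,C,D}; column 3 has {A,C,D}; that leaves B.
At row 3, column 1: row 3 has {D}; column 1 has {A,B,D}; that leaves C.
At row 3, column 4: row 3 has {C,D}; column 4 has {B,C,D}; that leaves A.
At row 4, column 2: row 4 has {B,C,D}; column 2 has {C}; that leaves A.
At row 1, column 2: row 1 has {A,B,C}; column 2 has {A,C}; that leaves D.
At row 3, column 2: row 3 has {A,C,D}; column 2 has {A,C,D}; that leaves B.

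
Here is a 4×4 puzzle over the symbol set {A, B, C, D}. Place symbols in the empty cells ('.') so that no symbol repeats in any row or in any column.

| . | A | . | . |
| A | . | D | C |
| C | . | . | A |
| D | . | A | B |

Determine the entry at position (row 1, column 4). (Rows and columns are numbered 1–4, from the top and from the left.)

D

Cell (r1,c1): row 1 has {A}; column 1 has {A,C,D} → B.
Cell (r1,c3): row 1 has {A,B}; column 3 has {A,D} → C.
Cell (r1,c4): row 1 has {A,B,C}; column 4 has {A,B,C} → D.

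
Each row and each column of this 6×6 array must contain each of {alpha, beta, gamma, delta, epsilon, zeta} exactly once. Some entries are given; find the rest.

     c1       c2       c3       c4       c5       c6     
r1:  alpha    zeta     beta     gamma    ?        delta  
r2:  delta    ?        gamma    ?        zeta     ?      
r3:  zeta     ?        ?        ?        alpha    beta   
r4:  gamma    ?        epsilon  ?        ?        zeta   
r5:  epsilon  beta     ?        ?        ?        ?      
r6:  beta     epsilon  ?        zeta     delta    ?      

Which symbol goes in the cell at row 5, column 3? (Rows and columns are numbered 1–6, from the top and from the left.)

zeta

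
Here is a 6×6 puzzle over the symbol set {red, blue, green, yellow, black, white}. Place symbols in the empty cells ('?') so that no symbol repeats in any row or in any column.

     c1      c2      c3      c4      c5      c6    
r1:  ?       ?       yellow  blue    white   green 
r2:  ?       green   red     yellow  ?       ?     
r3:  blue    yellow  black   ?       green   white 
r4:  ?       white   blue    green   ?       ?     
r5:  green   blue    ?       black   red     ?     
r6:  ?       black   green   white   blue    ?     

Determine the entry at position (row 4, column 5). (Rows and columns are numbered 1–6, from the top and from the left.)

yellow

At row 1, column 2: row 1 has {blue,green,yellow,white}; column 2 has {blue,green,yellow,black,white}; that leaves red.
At row 2, column 5: row 2 has {red,green,yellow}; column 5 has {red,blue,green,white}; that leaves black.
At row 2, column 6: row 2 has {red,green,yellow,black}; column 6 has {green,white}; that leaves blue.
At row 3, column 4: row 3 has {blue,green,yellow,black,white}; column 4 has {blue,green,yellow,black,white}; that leaves red.
At row 4, column 5: row 4 has {blue,green,white}; column 5 has {red,blue,green,black,white}; that leaves yellow.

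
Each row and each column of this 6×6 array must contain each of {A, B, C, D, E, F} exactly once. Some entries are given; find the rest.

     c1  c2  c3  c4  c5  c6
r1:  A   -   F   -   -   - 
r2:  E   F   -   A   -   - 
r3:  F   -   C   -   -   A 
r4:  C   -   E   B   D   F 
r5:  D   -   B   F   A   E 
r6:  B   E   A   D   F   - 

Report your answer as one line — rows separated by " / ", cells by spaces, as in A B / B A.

A B F C E D / E F D A C B / F D C E B A / C A E B D F / D C B F A E / B E A D F C

(r2,c3) = D
(r3,c4) = E
(r3,c5) = B
(r4,c2) = A
(r5,c2) = C
(r6,c6) = C
(r1,c4) = C
(r1,c5) = E
(r2,c5) = C
(r2,c6) = B
(r3,c2) = D
(r1,c2) = B
(r1,c6) = D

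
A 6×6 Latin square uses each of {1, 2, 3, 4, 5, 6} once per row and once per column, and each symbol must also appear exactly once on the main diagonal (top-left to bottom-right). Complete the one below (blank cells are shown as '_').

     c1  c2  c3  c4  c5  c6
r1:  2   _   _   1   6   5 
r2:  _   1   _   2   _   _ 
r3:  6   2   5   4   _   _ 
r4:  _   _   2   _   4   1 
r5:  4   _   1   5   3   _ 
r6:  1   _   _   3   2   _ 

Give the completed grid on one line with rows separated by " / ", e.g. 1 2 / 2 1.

row 2 has {1,2}; column 5 has {2,3,4,6} — only 5 is left for (r2,c5).
row 3 has {2,4,5,6}; column 5 has {2,3,4,5,6} — only 1 is left for (r3,c5).
row 3 has {1,2,4,5,6}; column 6 has {1,5} — only 3 is left for (r3,c6).
row 4 has {1,2,4}; column 4 has {1,2,3,4,5}; the diagonal has {1,2,3,5} — only 6 is left for (r4,c4).
row 5 has {1,3,4,5}; column 2 has {1,2} — only 6 is left for (r5,c2).
row 5 has {1,3,4,5,6}; column 6 has {1,3,5} — only 2 is left for (r5,c6).
row 6 has {1,2,3}; column 6 has {1,2,3,5}; the diagonal has {1,2,3,5,6} — only 4 is left for (r6,c6).
row 2 has {1,2,5}; column 1 has {1,2,4,6} — only 3 is left for (r2,c1).
row 2 has {1,2,3,5}; column 6 has {1,2,3,4,5} — only 6 is left for (r2,c6).
row 4 has {1,2,4,6}; column 1 has {1,2,3,4,6} — only 5 is left for (r4,c1).
row 4 has {1,2,4,5,6}; column 2 has {1,2,6} — only 3 is left for (r4,c2).
row 6 has {1,2,3,4}; column 2 has {1,2,3,6} — only 5 is left for (r6,c2).
row 6 has {1,2,3,4,5}; column 3 has {1,2,5} — only 6 is left for (r6,c3).
row 1 has {1,2,5,6}; column 2 has {1,2,3,5,6} — only 4 is left for (r1,c2).
row 1 has {1,2,4,5,6}; column 3 has {1,2,5,6} — only 3 is left for (r1,c3).
row 2 has {1,2,3,5,6}; column 3 has {1,2,3,5,6} — only 4 is left for (r2,c3).

2 4 3 1 6 5 / 3 1 4 2 5 6 / 6 2 5 4 1 3 / 5 3 2 6 4 1 / 4 6 1 5 3 2 / 1 5 6 3 2 4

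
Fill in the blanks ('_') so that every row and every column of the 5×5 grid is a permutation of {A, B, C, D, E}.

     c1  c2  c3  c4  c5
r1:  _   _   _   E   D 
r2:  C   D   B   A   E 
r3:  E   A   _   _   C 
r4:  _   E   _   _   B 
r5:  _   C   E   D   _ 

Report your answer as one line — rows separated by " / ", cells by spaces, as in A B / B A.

A B C E D / C D B A E / E A D B C / D E A C B / B C E D A

(r1,c2) = B
(r3,c3) = D
(r3,c4) = B
(r4,c4) = C
(r5,c5) = A
(r1,c1) = A
(r1,c3) = C
(r4,c1) = D
(r4,c3) = A
(r5,c1) = B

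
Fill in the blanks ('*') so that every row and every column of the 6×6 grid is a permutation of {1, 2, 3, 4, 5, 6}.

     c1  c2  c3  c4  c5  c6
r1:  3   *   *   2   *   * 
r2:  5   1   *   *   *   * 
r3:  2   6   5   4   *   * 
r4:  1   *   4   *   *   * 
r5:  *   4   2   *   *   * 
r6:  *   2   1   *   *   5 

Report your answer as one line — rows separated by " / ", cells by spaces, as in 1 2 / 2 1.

3 5 6 2 1 4 / 5 1 3 6 4 2 / 2 6 5 4 3 1 / 1 3 4 5 2 6 / 6 4 2 1 5 3 / 4 2 1 3 6 5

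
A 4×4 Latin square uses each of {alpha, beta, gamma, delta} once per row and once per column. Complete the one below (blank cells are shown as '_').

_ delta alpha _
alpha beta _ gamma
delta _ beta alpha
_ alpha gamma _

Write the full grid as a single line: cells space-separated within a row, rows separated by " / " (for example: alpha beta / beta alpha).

(r1,c4) = beta
(r2,c3) = delta
(r3,c2) = gamma
(r4,c1) = beta
(r4,c4) = delta
(r1,c1) = gamma

gamma delta alpha beta / alpha beta delta gamma / delta gamma beta alpha / beta alpha gamma delta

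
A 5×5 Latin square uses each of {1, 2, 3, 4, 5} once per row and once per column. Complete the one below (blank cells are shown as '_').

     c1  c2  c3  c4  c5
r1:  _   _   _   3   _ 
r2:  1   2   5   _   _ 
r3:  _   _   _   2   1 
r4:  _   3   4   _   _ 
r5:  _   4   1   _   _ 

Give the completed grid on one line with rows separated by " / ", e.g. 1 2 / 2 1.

5 1 2 3 4 / 1 2 5 4 3 / 4 5 3 2 1 / 2 3 4 1 5 / 3 4 1 5 2

(r1,c3) = 2
(r2,c4) = 4
(r2,c5) = 3
(r3,c2) = 5
(r3,c3) = 3
(r5,c4) = 5
(r5,c5) = 2
(r1,c2) = 1
(r3,c1) = 4
(r4,c4) = 1
(r4,c5) = 5
(r5,c1) = 3
(r1,c1) = 5
(r1,c5) = 4
(r4,c1) = 2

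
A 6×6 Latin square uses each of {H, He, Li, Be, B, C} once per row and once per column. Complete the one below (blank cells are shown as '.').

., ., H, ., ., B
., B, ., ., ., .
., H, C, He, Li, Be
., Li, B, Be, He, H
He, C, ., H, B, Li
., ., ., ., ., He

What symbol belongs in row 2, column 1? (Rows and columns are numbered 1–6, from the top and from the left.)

Be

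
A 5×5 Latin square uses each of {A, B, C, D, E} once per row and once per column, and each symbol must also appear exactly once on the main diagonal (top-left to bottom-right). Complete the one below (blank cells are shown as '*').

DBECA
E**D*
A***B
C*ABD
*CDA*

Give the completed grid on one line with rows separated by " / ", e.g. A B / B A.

D B E C A / E A B D C / A D C E B / C E A B D / B C D A E

(r2,c2) = A
(r2,c5) = C
(r3,c3) = C
(r3,c4) = E
(r4,c2) = E
(r5,c1) = B
(r5,c5) = E
(r2,c3) = B
(r3,c2) = D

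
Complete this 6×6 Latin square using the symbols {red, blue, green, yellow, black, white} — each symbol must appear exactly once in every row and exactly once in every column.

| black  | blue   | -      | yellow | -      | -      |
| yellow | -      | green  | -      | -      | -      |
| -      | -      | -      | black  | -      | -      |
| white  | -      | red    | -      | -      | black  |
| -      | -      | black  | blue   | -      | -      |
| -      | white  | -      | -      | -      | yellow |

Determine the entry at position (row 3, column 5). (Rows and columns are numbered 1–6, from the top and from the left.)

white

Cell (r1,c3): row 1 has {blue,yellow,black}; column 3 has {red,green,black} → white.
Cell (r4,c4): row 4 has {red,black,white}; column 4 has {blue,yellow,black} → green.
Cell (r6,c3): row 6 has {yellow,white}; column 3 has {red,green,black,white} → blue.
Cell (r6,c4): row 6 has {blue,yellow,white}; column 4 has {blue,green,yellow,black} → red.
Cell (r2,c4): row 2 has {green,yellow}; column 4 has {red,blue,green,yellow,black} → white.
Cell (r3,c3): row 3 has {black}; column 3 has {red,blue,green,black,white} → yellow.
Cell (r4,c2): row 4 has {red,green,black,white}; column 2 has {blue,white} → yellow.
Cell (r4,c5): row 4 has {red,green,yellow,black,white}; column 5 is empty so far → blue.
Cell (r6,c1): row 6 has {red,blue,yellow,white}; column 1 has {yellow,black,white} → green.
Cell (r6,c5): row 6 has {red,blue,green,yellow,white}; column 5 has {blue} → black.
Cell (r2,c5): row 2 has {green,yellow,white}; column 5 has {blue,black} → red.
Cell (r2,c6): row 2 has {red,green,yellow,white}; column 6 has {yellow,black} → blue.
Cell (r5,c1): row 5 has {blue,black}; column 1 has {green,yellow,black,white} → red.
Cell (r5,c2): row 5 has {red,blue,black}; column 2 has {blue,yellow,white} → green.
Cell (r5,c6): row 5 has {red,blue,green,black}; column 6 has {blue,yellow,black} → white.
Cell (r1,c5): row 1 has {blue,yellow,black,white}; column 5 has {red,blue,black} → green.
Cell (r1,c6): row 1 has {blue,green,yellow,black,white}; column 6 has {blue,yellow,black,white} → red.
Cell (r2,c2): row 2 has {red,blue,green,yellow,white}; column 2 has {blue,green,yellow,white} → black.
Cell (r3,c1): row 3 has {yellow,black}; column 1 has {red,green,yellow,black,white} → blue.
Cell (r3,c2): row 3 has {blue,yellow,black}; column 2 has {blue,green,yellow,black,white} → red.
Cell (r3,c5): row 3 has {red,blue,yellow,black}; column 5 has {red,blue,green,black} → white.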